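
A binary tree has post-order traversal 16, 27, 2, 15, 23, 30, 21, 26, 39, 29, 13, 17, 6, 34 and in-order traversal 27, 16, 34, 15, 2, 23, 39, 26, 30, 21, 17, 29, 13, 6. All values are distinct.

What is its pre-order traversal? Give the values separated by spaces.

The last element of post-order is the root; it splits in-order into left and right subtrees.
Root 34: left subtree has 2 nodes {27, 16}, right has 11 {15, 2, 23, 39, 26, 30, 21, 17, 29, 13, 6}.
  Root 27: left subtree has 0 nodes { }, right has 1 {16}.
  Root 6: left subtree has 10 nodes {15, 2, 23, 39, 26, 30, 21, 17, 29, 13}, right has 0 { }.
    Root 17: left subtree has 7 nodes {15, 2, 23, 39, 26, 30, 21}, right has 2 {29, 13}.
      Root 39: left subtree has 3 nodes {15, 2, 23}, right has 3 {26, 30, 21}.
        Root 23: left subtree has 2 nodes {15, 2}, right has 0 { }.
          Root 15: left subtree has 0 nodes { }, right has 1 {2}.
        Root 26: left subtree has 0 nodes { }, right has 2 {30, 21}.
          Root 21: left subtree has 1 node {30}, right has 0 { }.
      Root 13: left subtree has 1 node {29}, right has 0 { }.

34 27 16 6 17 39 23 15 2 26 21 30 13 29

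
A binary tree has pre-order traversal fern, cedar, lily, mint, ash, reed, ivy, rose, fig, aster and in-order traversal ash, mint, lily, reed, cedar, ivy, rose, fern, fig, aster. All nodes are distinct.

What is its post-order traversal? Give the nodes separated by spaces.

The first element of pre-order is the root; it splits in-order into left and right subtrees.
Root fern: left subtree has 7 nodes {ash, mint, lily, reed, cedar, ivy, rose}, right has 2 {fig, aster}.
  Root cedar: left subtree has 4 nodes {ash, mint, lily, reed}, right has 2 {ivy, rose}.
    Root lily: left subtree has 2 nodes {ash, mint}, right has 1 {reed}.
      Root mint: left subtree has 1 node {ash}, right has 0 { }.
    Root ivy: left subtree has 0 nodes { }, right has 1 {rose}.
  Root fig: left subtree has 0 nodes { }, right has 1 {aster}.

ash mint reed lily rose ivy cedar aster fig fern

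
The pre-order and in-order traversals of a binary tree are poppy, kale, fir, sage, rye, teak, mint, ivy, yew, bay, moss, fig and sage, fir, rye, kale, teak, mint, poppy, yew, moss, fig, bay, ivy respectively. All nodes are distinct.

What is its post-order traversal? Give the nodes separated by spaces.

The first element of pre-order is the root; it splits in-order into left and right subtrees.
Root poppy: left subtree has 6 nodes {sage, fir, rye, kale, teak, mint}, right has 5 {yew, moss, fig, bay, ivy}.
  Root kale: left subtree has 3 nodes {sage, fir, rye}, right has 2 {teak, mint}.
    Root fir: left subtree has 1 node {sage}, right has 1 {rye}.
    Root teak: left subtree has 0 nodes { }, right has 1 {mint}.
  Root ivy: left subtree has 4 nodes {yew, moss, fig, bay}, right has 0 { }.
    Root yew: left subtree has 0 nodes { }, right has 3 {moss, fig, bay}.
      Root bay: left subtree has 2 nodes {moss, fig}, right has 0 { }.
        Root moss: left subtree has 0 nodes { }, right has 1 {fig}.

sage rye fir mint teak kale fig moss bay yew ivy poppy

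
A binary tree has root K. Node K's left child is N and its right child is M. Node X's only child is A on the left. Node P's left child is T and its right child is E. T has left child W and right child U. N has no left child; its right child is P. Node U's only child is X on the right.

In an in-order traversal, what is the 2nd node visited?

W

In-order visits the left subtree, then the node, then the right subtree.
At K: go left to N.
  At N: no left child.
  Visit N.
  At N: go right to P.
    At P: go left to T.
      At T: go left to W.
        W is a leaf — visit W.
      Visit T.
      At T: go right to U.
        At U: no left child.
        Visit U.
        At U: go right to X.
          At X: go left to A.
            A is a leaf — visit A.
          Visit X.
          At X: no right child.
    Visit P.
    At P: go right to E.
      E is a leaf — visit E.
Visit K.
At K: go right to M.
  M is a leaf — visit M.
Full in-order sequence: N, W, T, U, A, X, P, E, K, M.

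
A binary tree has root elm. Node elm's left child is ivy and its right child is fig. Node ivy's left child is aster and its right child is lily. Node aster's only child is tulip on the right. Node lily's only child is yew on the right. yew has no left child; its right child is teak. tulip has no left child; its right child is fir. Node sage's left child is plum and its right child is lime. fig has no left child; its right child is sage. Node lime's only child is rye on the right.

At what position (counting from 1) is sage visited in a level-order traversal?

6

Level-order visits nodes level by level from the root, left to right within each level.
Level 0: elm
Level 1: ivy, fig
Level 2: aster, lily, sage
Level 3: tulip, yew, plum, lime
Level 4: fir, teak, rye
Full level-order sequence: elm, ivy, fig, aster, lily, sage, tulip, yew, plum, lime, fir, teak, rye.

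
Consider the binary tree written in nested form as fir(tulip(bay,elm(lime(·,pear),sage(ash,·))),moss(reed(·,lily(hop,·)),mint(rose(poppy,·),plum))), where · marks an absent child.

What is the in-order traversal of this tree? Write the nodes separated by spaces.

In-order visits the left subtree, then the node, then the right subtree.
At fir: go left to tulip.
  At tulip: go left to bay.
    bay is a leaf — visit bay.
  Visit tulip.
  At tulip: go right to elm.
    At elm: go left to lime.
      At lime: no left child.
      Visit lime.
      At lime: go right to pear.
        pear is a leaf — visit pear.
    Visit elm.
    At elm: go right to sage.
      At sage: go left to ash.
        ash is a leaf — visit ash.
      Visit sage.
      At sage: no right child.
Visit fir.
At fir: go right to moss.
  At moss: go left to reed.
    At reed: no left child.
    Visit reed.
    At reed: go right to lily.
      At lily: go left to hop.
        hop is a leaf — visit hop.
      Visit lily.
      At lily: no right child.
  Visit moss.
  At moss: go right to mint.
    At mint: go left to rose.
      At rose: go left to poppy.
        poppy is a leaf — visit poppy.
      Visit rose.
      At rose: no right child.
    Visit mint.
    At mint: go right to plum.
      plum is a leaf — visit plum.

bay tulip lime pear elm ash sage fir reed hop lily moss poppy rose mint plum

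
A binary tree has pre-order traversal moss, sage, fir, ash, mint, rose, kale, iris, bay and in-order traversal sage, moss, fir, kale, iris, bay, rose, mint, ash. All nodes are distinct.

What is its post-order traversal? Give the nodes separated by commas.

sage, bay, iris, kale, rose, mint, ash, fir, moss

The first element of pre-order is the root; it splits in-order into left and right subtrees.
Root moss: left subtree has 1 node {sage}, right has 7 {fir, kale, iris, bay, rose, mint, ash}.
  Root fir: left subtree has 0 nodes { }, right has 6 {kale, iris, bay, rose, mint, ash}.
    Root ash: left subtree has 5 nodes {kale, iris, bay, rose, mint}, right has 0 { }.
      Root mint: left subtree has 4 nodes {kale, iris, bay, rose}, right has 0 { }.
        Root rose: left subtree has 3 nodes {kale, iris, bay}, right has 0 { }.
          Root kale: left subtree has 0 nodes { }, right has 2 {iris, bay}.
            Root iris: left subtree has 0 nodes { }, right has 1 {bay}.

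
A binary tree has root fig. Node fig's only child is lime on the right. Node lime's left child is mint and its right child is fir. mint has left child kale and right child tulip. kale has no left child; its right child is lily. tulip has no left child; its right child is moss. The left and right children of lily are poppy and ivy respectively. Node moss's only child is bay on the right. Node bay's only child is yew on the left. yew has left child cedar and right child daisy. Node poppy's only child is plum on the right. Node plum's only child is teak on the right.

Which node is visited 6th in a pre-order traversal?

poppy

Pre-order visits the node, then its left subtree, then its right subtree.
Visit fig.
At fig: no left child.
At fig: go right to lime.
  Visit lime.
  At lime: go left to mint.
    Visit mint.
    At mint: go left to kale.
      Visit kale.
      At kale: no left child.
      At kale: go right to lily.
        Visit lily.
        At lily: go left to poppy.
          Visit poppy.
          At poppy: no left child.
          At poppy: go right to plum.
            Visit plum.
            At plum: no left child.
            At plum: go right to teak.
              teak is a leaf — visit teak.
        At lily: go right to ivy.
          ivy is a leaf — visit ivy.
    At mint: go right to tulip.
      Visit tulip.
      At tulip: no left child.
      At tulip: go right to moss.
        Visit moss.
        At moss: no left child.
        At moss: go right to bay.
          Visit bay.
          At bay: go left to yew.
            Visit yew.
            At yew: go left to cedar.
              cedar is a leaf — visit cedar.
            At yew: go right to daisy.
              daisy is a leaf — visit daisy.
          At bay: no right child.
  At lime: go right to fir.
    fir is a leaf — visit fir.
Full pre-order sequence: fig, lime, mint, kale, lily, poppy, plum, teak, ivy, tulip, moss, bay, yew, cedar, daisy, fir.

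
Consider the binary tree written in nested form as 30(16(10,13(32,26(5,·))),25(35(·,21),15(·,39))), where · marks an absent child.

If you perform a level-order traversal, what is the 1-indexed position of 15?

7

Level-order visits nodes level by level from the root, left to right within each level.
Level 0: 30
Level 1: 16, 25
Level 2: 10, 13, 35, 15
Level 3: 32, 26, 21, 39
Level 4: 5
Full level-order sequence: 30, 16, 25, 10, 13, 35, 15, 32, 26, 21, 39, 5.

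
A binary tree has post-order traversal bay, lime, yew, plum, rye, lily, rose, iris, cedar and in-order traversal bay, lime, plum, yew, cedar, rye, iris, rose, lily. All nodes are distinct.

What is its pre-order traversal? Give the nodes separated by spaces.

cedar plum lime bay yew iris rye rose lily

The last element of post-order is the root; it splits in-order into left and right subtrees.
Root cedar: left subtree has 4 nodes {bay, lime, plum, yew}, right has 4 {rye, iris, rose, lily}.
  Root plum: left subtree has 2 nodes {bay, lime}, right has 1 {yew}.
    Root lime: left subtree has 1 node {bay}, right has 0 { }.
  Root iris: left subtree has 1 node {rye}, right has 2 {rose, lily}.
    Root rose: left subtree has 0 nodes { }, right has 1 {lily}.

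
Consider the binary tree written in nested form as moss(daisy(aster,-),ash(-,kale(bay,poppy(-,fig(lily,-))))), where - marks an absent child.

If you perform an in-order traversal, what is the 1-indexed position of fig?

In-order visits the left subtree, then the node, then the right subtree.
At moss: go left to daisy.
  At daisy: go left to aster.
    aster is a leaf — visit aster.
  Visit daisy.
  At daisy: no right child.
Visit moss.
At moss: go right to ash.
  At ash: no left child.
  Visit ash.
  At ash: go right to kale.
    At kale: go left to bay.
      bay is a leaf — visit bay.
    Visit kale.
    At kale: go right to poppy.
      At poppy: no left child.
      Visit poppy.
      At poppy: go right to fig.
        At fig: go left to lily.
          lily is a leaf — visit lily.
        Visit fig.
        At fig: no right child.
Full in-order sequence: aster, daisy, moss, ash, bay, kale, poppy, lily, fig.

9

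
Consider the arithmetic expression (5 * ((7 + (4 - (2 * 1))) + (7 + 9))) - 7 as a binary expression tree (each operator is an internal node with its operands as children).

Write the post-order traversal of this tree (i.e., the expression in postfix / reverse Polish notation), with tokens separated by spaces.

5 7 4 2 1 * - + 7 9 + + * 7 -

Post-order on an expression tree gives postfix notation: for each operator, emit left operand, right operand, then the operator.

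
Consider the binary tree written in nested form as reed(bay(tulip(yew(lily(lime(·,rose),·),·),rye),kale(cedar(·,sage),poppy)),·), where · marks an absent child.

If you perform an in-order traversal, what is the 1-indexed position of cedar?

8

In-order visits the left subtree, then the node, then the right subtree.
At reed: go left to bay.
  At bay: go left to tulip.
    At tulip: go left to yew.
      At yew: go left to lily.
        At lily: go left to lime.
          At lime: no left child.
          Visit lime.
          At lime: go right to rose.
            rose is a leaf — visit rose.
        Visit lily.
        At lily: no right child.
      Visit yew.
      At yew: no right child.
    Visit tulip.
    At tulip: go right to rye.
      rye is a leaf — visit rye.
  Visit bay.
  At bay: go right to kale.
    At kale: go left to cedar.
      At cedar: no left child.
      Visit cedar.
      At cedar: go right to sage.
        sage is a leaf — visit sage.
    Visit kale.
    At kale: go right to poppy.
      poppy is a leaf — visit poppy.
Visit reed.
At reed: no right child.
Full in-order sequence: lime, rose, lily, yew, tulip, rye, bay, cedar, sage, kale, poppy, reed.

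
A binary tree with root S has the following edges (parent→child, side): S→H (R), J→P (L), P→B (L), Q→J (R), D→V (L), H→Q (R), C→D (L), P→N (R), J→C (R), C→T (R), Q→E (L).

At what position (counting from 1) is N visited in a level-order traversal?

Level-order visits nodes level by level from the root, left to right within each level.
Level 0: S
Level 1: H
Level 2: Q
Level 3: E, J
Level 4: P, C
Level 5: B, N, D, T
Level 6: V
Full level-order sequence: S, H, Q, E, J, P, C, B, N, D, T, V.

9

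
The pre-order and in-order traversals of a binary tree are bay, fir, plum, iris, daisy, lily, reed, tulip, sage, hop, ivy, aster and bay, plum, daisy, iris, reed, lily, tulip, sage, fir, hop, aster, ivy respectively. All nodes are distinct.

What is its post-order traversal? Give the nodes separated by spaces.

daisy reed sage tulip lily iris plum aster ivy hop fir bay

The first element of pre-order is the root; it splits in-order into left and right subtrees.
Root bay: left subtree has 0 nodes { }, right has 11 {plum, daisy, iris, reed, lily, tulip, sage, fir, hop, aster, ivy}.
  Root fir: left subtree has 7 nodes {plum, daisy, iris, reed, lily, tulip, sage}, right has 3 {hop, aster, ivy}.
    Root plum: left subtree has 0 nodes { }, right has 6 {daisy, iris, reed, lily, tulip, sage}.
      Root iris: left subtree has 1 node {daisy}, right has 4 {reed, lily, tulip, sage}.
        Root lily: left subtree has 1 node {reed}, right has 2 {tulip, sage}.
          Root tulip: left subtree has 0 nodes { }, right has 1 {sage}.
    Root hop: left subtree has 0 nodes { }, right has 2 {aster, ivy}.
      Root ivy: left subtree has 1 node {aster}, right has 0 { }.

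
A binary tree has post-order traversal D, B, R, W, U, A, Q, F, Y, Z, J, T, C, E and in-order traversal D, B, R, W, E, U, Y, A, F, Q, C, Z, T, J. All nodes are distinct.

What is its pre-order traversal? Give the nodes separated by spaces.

The last element of post-order is the root; it splits in-order into left and right subtrees.
Root E: left subtree has 4 nodes {D, B, R, W}, right has 9 {U, Y, A, F, Q, C, Z, T, J}.
  Root W: left subtree has 3 nodes {D, B, R}, right has 0 { }.
    Root R: left subtree has 2 nodes {D, B}, right has 0 { }.
      Root B: left subtree has 1 node {D}, right has 0 { }.
  Root C: left subtree has 5 nodes {U, Y, A, F, Q}, right has 3 {Z, T, J}.
    Root Y: left subtree has 1 node {U}, right has 3 {A, F, Q}.
      Root F: left subtree has 1 node {A}, right has 1 {Q}.
    Root T: left subtree has 1 node {Z}, right has 1 {J}.

E W R B D C Y U F A Q T Z J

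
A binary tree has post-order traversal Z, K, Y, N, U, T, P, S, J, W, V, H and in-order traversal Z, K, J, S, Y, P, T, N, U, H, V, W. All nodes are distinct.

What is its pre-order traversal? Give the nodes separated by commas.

H, J, K, Z, S, P, Y, T, U, N, V, W

The last element of post-order is the root; it splits in-order into left and right subtrees.
Root H: left subtree has 9 nodes {Z, K, J, S, Y, P, T, N, U}, right has 2 {V, W}.
  Root J: left subtree has 2 nodes {Z, K}, right has 6 {S, Y, P, T, N, U}.
    Root K: left subtree has 1 node {Z}, right has 0 { }.
    Root S: left subtree has 0 nodes { }, right has 5 {Y, P, T, N, U}.
      Root P: left subtree has 1 node {Y}, right has 3 {T, N, U}.
        Root T: left subtree has 0 nodes { }, right has 2 {N, U}.
          Root U: left subtree has 1 node {N}, right has 0 { }.
  Root V: left subtree has 0 nodes { }, right has 1 {W}.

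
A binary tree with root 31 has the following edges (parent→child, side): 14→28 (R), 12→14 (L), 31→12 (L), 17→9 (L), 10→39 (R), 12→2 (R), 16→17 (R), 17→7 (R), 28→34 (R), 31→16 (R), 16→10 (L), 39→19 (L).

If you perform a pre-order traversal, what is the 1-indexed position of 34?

5

Pre-order visits the node, then its left subtree, then its right subtree.
Visit 31.
At 31: go left to 12.
  Visit 12.
  At 12: go left to 14.
    Visit 14.
    At 14: no left child.
    At 14: go right to 28.
      Visit 28.
      At 28: no left child.
      At 28: go right to 34.
        34 is a leaf — visit 34.
  At 12: go right to 2.
    2 is a leaf — visit 2.
At 31: go right to 16.
  Visit 16.
  At 16: go left to 10.
    Visit 10.
    At 10: no left child.
    At 10: go right to 39.
      Visit 39.
      At 39: go left to 19.
        19 is a leaf — visit 19.
      At 39: no right child.
  At 16: go right to 17.
    Visit 17.
    At 17: go left to 9.
      9 is a leaf — visit 9.
    At 17: go right to 7.
      7 is a leaf — visit 7.
Full pre-order sequence: 31, 12, 14, 28, 34, 2, 16, 10, 39, 19, 17, 9, 7.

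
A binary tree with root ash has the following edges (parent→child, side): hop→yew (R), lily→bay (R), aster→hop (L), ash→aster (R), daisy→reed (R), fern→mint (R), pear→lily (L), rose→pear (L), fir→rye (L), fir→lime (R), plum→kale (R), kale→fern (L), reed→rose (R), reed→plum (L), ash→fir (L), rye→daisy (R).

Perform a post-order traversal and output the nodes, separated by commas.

mint, fern, kale, plum, bay, lily, pear, rose, reed, daisy, rye, lime, fir, yew, hop, aster, ash

Post-order visits the left subtree, then the right subtree, then the node.
At ash: go left to fir.
  At fir: go left to rye.
    At rye: no left child.
    At rye: go right to daisy.
      At daisy: no left child.
      At daisy: go right to reed.
        At reed: go left to plum.
          At plum: no left child.
          At plum: go right to kale.
            At kale: go left to fern.
              At fern: no left child.
              At fern: go right to mint.
                mint is a leaf — visit mint.
              Visit fern.
            At kale: no right child.
            Visit kale.
          Visit plum.
        At reed: go right to rose.
          At rose: go left to pear.
            At pear: go left to lily.
              At lily: no left child.
              At lily: go right to bay.
                bay is a leaf — visit bay.
              Visit lily.
            At pear: no right child.
            Visit pear.
          At rose: no right child.
          Visit rose.
        Visit reed.
      Visit daisy.
    Visit rye.
  At fir: go right to lime.
    lime is a leaf — visit lime.
  Visit fir.
At ash: go right to aster.
  At aster: go left to hop.
    At hop: no left child.
    At hop: go right to yew.
      yew is a leaf — visit yew.
    Visit hop.
  At aster: no right child.
  Visit aster.
Visit ash.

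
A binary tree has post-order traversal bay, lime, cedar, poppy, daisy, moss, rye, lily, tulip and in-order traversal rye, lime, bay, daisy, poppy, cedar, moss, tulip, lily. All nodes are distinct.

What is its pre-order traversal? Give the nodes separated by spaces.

The last element of post-order is the root; it splits in-order into left and right subtrees.
Root tulip: left subtree has 7 nodes {rye, lime, bay, daisy, poppy, cedar, moss}, right has 1 {lily}.
  Root rye: left subtree has 0 nodes { }, right has 6 {lime, bay, daisy, poppy, cedar, moss}.
    Root moss: left subtree has 5 nodes {lime, bay, daisy, poppy, cedar}, right has 0 { }.
      Root daisy: left subtree has 2 nodes {lime, bay}, right has 2 {poppy, cedar}.
        Root lime: left subtree has 0 nodes { }, right has 1 {bay}.
        Root poppy: left subtree has 0 nodes { }, right has 1 {cedar}.

tulip rye moss daisy lime bay poppy cedar lily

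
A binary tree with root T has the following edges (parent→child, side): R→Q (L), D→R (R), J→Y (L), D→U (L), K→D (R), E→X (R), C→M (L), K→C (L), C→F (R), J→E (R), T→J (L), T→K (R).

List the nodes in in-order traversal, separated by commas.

In-order visits the left subtree, then the node, then the right subtree.
At T: go left to J.
  At J: go left to Y.
    Y is a leaf — visit Y.
  Visit J.
  At J: go right to E.
    At E: no left child.
    Visit E.
    At E: go right to X.
      X is a leaf — visit X.
Visit T.
At T: go right to K.
  At K: go left to C.
    At C: go left to M.
      M is a leaf — visit M.
    Visit C.
    At C: go right to F.
      F is a leaf — visit F.
  Visit K.
  At K: go right to D.
    At D: go left to U.
      U is a leaf — visit U.
    Visit D.
    At D: go right to R.
      At R: go left to Q.
        Q is a leaf — visit Q.
      Visit R.
      At R: no right child.

Y, J, E, X, T, M, C, F, K, U, D, Q, R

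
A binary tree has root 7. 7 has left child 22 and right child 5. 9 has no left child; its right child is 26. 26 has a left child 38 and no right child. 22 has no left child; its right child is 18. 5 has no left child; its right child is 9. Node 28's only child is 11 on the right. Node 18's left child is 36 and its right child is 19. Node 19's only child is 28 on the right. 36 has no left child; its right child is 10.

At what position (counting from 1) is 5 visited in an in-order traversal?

In-order visits the left subtree, then the node, then the right subtree.
At 7: go left to 22.
  At 22: no left child.
  Visit 22.
  At 22: go right to 18.
    At 18: go left to 36.
      At 36: no left child.
      Visit 36.
      At 36: go right to 10.
        10 is a leaf — visit 10.
    Visit 18.
    At 18: go right to 19.
      At 19: no left child.
      Visit 19.
      At 19: go right to 28.
        At 28: no left child.
        Visit 28.
        At 28: go right to 11.
          11 is a leaf — visit 11.
Visit 7.
At 7: go right to 5.
  At 5: no left child.
  Visit 5.
  At 5: go right to 9.
    At 9: no left child.
    Visit 9.
    At 9: go right to 26.
      At 26: go left to 38.
        38 is a leaf — visit 38.
      Visit 26.
      At 26: no right child.
Full in-order sequence: 22, 36, 10, 18, 19, 28, 11, 7, 5, 9, 38, 26.

9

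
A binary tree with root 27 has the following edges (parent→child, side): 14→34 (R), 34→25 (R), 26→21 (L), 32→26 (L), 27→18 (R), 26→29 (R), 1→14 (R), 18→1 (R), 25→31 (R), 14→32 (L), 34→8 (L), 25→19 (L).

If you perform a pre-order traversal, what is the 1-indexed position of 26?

Pre-order visits the node, then its left subtree, then its right subtree.
Visit 27.
At 27: no left child.
At 27: go right to 18.
  Visit 18.
  At 18: no left child.
  At 18: go right to 1.
    Visit 1.
    At 1: no left child.
    At 1: go right to 14.
      Visit 14.
      At 14: go left to 32.
        Visit 32.
        At 32: go left to 26.
          Visit 26.
          At 26: go left to 21.
            21 is a leaf — visit 21.
          At 26: go right to 29.
            29 is a leaf — visit 29.
        At 32: no right child.
      At 14: go right to 34.
        Visit 34.
        At 34: go left to 8.
          8 is a leaf — visit 8.
        At 34: go right to 25.
          Visit 25.
          At 25: go left to 19.
            19 is a leaf — visit 19.
          At 25: go right to 31.
            31 is a leaf — visit 31.
Full pre-order sequence: 27, 18, 1, 14, 32, 26, 21, 29, 34, 8, 25, 19, 31.

6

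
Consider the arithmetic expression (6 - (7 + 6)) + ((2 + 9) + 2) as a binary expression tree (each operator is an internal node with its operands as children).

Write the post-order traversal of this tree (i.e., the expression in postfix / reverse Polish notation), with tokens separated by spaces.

Post-order on an expression tree gives postfix notation: for each operator, emit left operand, right operand, then the operator.

6 7 6 + - 2 9 + 2 + +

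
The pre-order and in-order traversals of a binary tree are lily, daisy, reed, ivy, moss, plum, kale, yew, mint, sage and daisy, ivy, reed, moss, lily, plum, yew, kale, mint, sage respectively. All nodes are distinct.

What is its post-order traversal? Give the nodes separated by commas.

ivy, moss, reed, daisy, yew, sage, mint, kale, plum, lily

The first element of pre-order is the root; it splits in-order into left and right subtrees.
Root lily: left subtree has 4 nodes {daisy, ivy, reed, moss}, right has 5 {plum, yew, kale, mint, sage}.
  Root daisy: left subtree has 0 nodes { }, right has 3 {ivy, reed, moss}.
    Root reed: left subtree has 1 node {ivy}, right has 1 {moss}.
  Root plum: left subtree has 0 nodes { }, right has 4 {yew, kale, mint, sage}.
    Root kale: left subtree has 1 node {yew}, right has 2 {mint, sage}.
      Root mint: left subtree has 0 nodes { }, right has 1 {sage}.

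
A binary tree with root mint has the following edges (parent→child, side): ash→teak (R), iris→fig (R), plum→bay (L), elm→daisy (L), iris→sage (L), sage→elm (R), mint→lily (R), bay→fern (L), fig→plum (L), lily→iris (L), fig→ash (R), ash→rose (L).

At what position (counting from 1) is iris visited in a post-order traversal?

11

Post-order visits the left subtree, then the right subtree, then the node.
At mint: no left child.
At mint: go right to lily.
  At lily: go left to iris.
    At iris: go left to sage.
      At sage: no left child.
      At sage: go right to elm.
        At elm: go left to daisy.
          daisy is a leaf — visit daisy.
        At elm: no right child.
        Visit elm.
      Visit sage.
    At iris: go right to fig.
      At fig: go left to plum.
        At plum: go left to bay.
          At bay: go left to fern.
            fern is a leaf — visit fern.
          At bay: no right child.
          Visit bay.
        At plum: no right child.
        Visit plum.
      At fig: go right to ash.
        At ash: go left to rose.
          rose is a leaf — visit rose.
        At ash: go right to teak.
          teak is a leaf — visit teak.
        Visit ash.
      Visit fig.
    Visit iris.
  At lily: no right child.
  Visit lily.
Visit mint.
Full post-order sequence: daisy, elm, sage, fern, bay, plum, rose, teak, ash, fig, iris, lily, mint.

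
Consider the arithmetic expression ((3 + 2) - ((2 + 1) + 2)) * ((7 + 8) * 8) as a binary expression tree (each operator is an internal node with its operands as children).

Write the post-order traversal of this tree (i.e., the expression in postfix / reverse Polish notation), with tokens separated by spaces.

3 2 + 2 1 + 2 + - 7 8 + 8 * *

Post-order on an expression tree gives postfix notation: for each operator, emit left operand, right operand, then the operator.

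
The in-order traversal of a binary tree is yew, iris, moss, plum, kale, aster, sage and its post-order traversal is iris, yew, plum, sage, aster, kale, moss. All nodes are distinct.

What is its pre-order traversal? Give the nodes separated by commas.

moss, yew, iris, kale, plum, aster, sage

The last element of post-order is the root; it splits in-order into left and right subtrees.
Root moss: left subtree has 2 nodes {yew, iris}, right has 4 {plum, kale, aster, sage}.
  Root yew: left subtree has 0 nodes { }, right has 1 {iris}.
  Root kale: left subtree has 1 node {plum}, right has 2 {aster, sage}.
    Root aster: left subtree has 0 nodes { }, right has 1 {sage}.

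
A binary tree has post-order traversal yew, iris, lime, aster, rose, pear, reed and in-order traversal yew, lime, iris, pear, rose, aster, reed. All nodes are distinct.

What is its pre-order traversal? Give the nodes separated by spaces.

The last element of post-order is the root; it splits in-order into left and right subtrees.
Root reed: left subtree has 6 nodes {yew, lime, iris, pear, rose, aster}, right has 0 { }.
  Root pear: left subtree has 3 nodes {yew, lime, iris}, right has 2 {rose, aster}.
    Root lime: left subtree has 1 node {yew}, right has 1 {iris}.
    Root rose: left subtree has 0 nodes { }, right has 1 {aster}.

reed pear lime yew iris rose aster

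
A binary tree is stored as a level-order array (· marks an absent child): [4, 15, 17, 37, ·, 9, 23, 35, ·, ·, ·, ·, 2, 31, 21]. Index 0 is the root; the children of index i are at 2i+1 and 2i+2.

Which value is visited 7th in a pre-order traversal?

Pre-order visits the node, then its left subtree, then its right subtree.
Visit 4.
At 4: go left to 15.
  Visit 15.
  At 15: go left to 37.
    Visit 37.
    At 37: go left to 35.
      35 is a leaf — visit 35.
    At 37: no right child.
  At 15: no right child.
At 4: go right to 17.
  Visit 17.
  At 17: go left to 9.
    Visit 9.
    At 9: no left child.
    At 9: go right to 2.
      2 is a leaf — visit 2.
  At 17: go right to 23.
    Visit 23.
    At 23: go left to 31.
      31 is a leaf — visit 31.
    At 23: go right to 21.
      21 is a leaf — visit 21.
Full pre-order sequence: 4, 15, 37, 35, 17, 9, 2, 23, 31, 21.

2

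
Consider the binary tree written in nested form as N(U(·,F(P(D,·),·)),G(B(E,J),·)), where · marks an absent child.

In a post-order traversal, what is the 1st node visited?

Post-order visits the left subtree, then the right subtree, then the node.
At N: go left to U.
  At U: no left child.
  At U: go right to F.
    At F: go left to P.
      At P: go left to D.
        D is a leaf — visit D.
      At P: no right child.
      Visit P.
    At F: no right child.
    Visit F.
  Visit U.
At N: go right to G.
  At G: go left to B.
    At B: go left to E.
      E is a leaf — visit E.
    At B: go right to J.
      J is a leaf — visit J.
    Visit B.
  At G: no right child.
  Visit G.
Visit N.
Full post-order sequence: D, P, F, U, E, J, B, G, N.

D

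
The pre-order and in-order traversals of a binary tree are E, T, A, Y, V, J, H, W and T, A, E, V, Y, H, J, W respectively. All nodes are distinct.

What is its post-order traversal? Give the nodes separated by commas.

A, T, V, H, W, J, Y, E

The first element of pre-order is the root; it splits in-order into left and right subtrees.
Root E: left subtree has 2 nodes {T, A}, right has 5 {V, Y, H, J, W}.
  Root T: left subtree has 0 nodes { }, right has 1 {A}.
  Root Y: left subtree has 1 node {V}, right has 3 {H, J, W}.
    Root J: left subtree has 1 node {H}, right has 1 {W}.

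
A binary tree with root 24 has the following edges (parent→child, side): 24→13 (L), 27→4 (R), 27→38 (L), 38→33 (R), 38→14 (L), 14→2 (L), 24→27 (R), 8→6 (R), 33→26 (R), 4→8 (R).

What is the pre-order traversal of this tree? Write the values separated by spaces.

24 13 27 38 14 2 33 26 4 8 6

Pre-order visits the node, then its left subtree, then its right subtree.
Visit 24.
At 24: go left to 13.
  13 is a leaf — visit 13.
At 24: go right to 27.
  Visit 27.
  At 27: go left to 38.
    Visit 38.
    At 38: go left to 14.
      Visit 14.
      At 14: go left to 2.
        2 is a leaf — visit 2.
      At 14: no right child.
    At 38: go right to 33.
      Visit 33.
      At 33: no left child.
      At 33: go right to 26.
        26 is a leaf — visit 26.
  At 27: go right to 4.
    Visit 4.
    At 4: no left child.
    At 4: go right to 8.
      Visit 8.
      At 8: no left child.
      At 8: go right to 6.
        6 is a leaf — visit 6.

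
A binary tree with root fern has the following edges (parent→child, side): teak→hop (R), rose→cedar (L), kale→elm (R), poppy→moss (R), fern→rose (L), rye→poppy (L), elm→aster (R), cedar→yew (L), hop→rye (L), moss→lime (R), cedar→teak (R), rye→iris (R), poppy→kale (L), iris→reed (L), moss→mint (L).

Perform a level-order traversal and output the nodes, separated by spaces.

fern rose cedar yew teak hop rye poppy iris kale moss reed elm mint lime aster

Level-order visits nodes level by level from the root, left to right within each level.
Level 0: fern
Level 1: rose
Level 2: cedar
Level 3: yew, teak
Level 4: hop
Level 5: rye
Level 6: poppy, iris
Level 7: kale, moss, reed
Level 8: elm, mint, lime
Level 9: aster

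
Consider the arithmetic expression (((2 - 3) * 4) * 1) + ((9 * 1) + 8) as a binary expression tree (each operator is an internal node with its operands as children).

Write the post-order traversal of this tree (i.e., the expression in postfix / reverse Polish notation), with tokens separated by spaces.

2 3 - 4 * 1 * 9 1 * 8 + +

Post-order on an expression tree gives postfix notation: for each operator, emit left operand, right operand, then the operator.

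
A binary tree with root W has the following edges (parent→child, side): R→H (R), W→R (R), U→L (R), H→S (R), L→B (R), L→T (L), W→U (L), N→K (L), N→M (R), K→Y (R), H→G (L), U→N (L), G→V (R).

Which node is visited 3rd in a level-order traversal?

Level-order visits nodes level by level from the root, left to right within each level.
Level 0: W
Level 1: U, R
Level 2: N, L, H
Level 3: K, M, T, B, G, S
Level 4: Y, V
Full level-order sequence: W, U, R, N, L, H, K, M, T, B, G, S, Y, V.

R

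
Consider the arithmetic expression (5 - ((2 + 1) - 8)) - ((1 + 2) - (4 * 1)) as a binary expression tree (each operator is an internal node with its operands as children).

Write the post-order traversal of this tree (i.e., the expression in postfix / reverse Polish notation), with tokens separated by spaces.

5 2 1 + 8 - - 1 2 + 4 1 * - -

Post-order on an expression tree gives postfix notation: for each operator, emit left operand, right operand, then the operator.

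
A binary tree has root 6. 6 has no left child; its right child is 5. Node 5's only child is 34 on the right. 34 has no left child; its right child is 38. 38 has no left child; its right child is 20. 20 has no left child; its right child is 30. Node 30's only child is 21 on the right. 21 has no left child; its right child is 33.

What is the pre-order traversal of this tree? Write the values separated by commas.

Pre-order visits the node, then its left subtree, then its right subtree.
Visit 6.
At 6: no left child.
At 6: go right to 5.
  Visit 5.
  At 5: no left child.
  At 5: go right to 34.
    Visit 34.
    At 34: no left child.
    At 34: go right to 38.
      Visit 38.
      At 38: no left child.
      At 38: go right to 20.
        Visit 20.
        At 20: no left child.
        At 20: go right to 30.
          Visit 30.
          At 30: no left child.
          At 30: go right to 21.
            Visit 21.
            At 21: no left child.
            At 21: go right to 33.
              33 is a leaf — visit 33.

6, 5, 34, 38, 20, 30, 21, 33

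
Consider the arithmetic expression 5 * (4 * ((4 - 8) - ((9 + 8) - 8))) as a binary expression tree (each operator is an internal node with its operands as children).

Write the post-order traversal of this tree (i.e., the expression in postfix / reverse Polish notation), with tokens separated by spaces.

Post-order on an expression tree gives postfix notation: for each operator, emit left operand, right operand, then the operator.

5 4 4 8 - 9 8 + 8 - - * *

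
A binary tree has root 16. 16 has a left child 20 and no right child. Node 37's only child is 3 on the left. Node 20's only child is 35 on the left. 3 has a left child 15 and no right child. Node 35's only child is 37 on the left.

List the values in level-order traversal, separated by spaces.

16 20 35 37 3 15

Level-order visits nodes level by level from the root, left to right within each level.
Level 0: 16
Level 1: 20
Level 2: 35
Level 3: 37
Level 4: 3
Level 5: 15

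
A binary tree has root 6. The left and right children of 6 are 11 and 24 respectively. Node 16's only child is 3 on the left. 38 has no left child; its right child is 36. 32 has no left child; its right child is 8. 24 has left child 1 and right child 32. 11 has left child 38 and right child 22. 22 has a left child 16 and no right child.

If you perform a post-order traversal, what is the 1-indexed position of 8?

Post-order visits the left subtree, then the right subtree, then the node.
At 6: go left to 11.
  At 11: go left to 38.
    At 38: no left child.
    At 38: go right to 36.
      36 is a leaf — visit 36.
    Visit 38.
  At 11: go right to 22.
    At 22: go left to 16.
      At 16: go left to 3.
        3 is a leaf — visit 3.
      At 16: no right child.
      Visit 16.
    At 22: no right child.
    Visit 22.
  Visit 11.
At 6: go right to 24.
  At 24: go left to 1.
    1 is a leaf — visit 1.
  At 24: go right to 32.
    At 32: no left child.
    At 32: go right to 8.
      8 is a leaf — visit 8.
    Visit 32.
  Visit 24.
Visit 6.
Full post-order sequence: 36, 38, 3, 16, 22, 11, 1, 8, 32, 24, 6.

8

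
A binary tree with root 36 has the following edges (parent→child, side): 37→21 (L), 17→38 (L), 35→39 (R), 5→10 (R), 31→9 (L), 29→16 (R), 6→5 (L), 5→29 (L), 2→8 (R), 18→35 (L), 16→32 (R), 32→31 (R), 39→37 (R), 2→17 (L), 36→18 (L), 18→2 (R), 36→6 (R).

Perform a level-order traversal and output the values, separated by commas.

36, 18, 6, 35, 2, 5, 39, 17, 8, 29, 10, 37, 38, 16, 21, 32, 31, 9

Level-order visits nodes level by level from the root, left to right within each level.
Level 0: 36
Level 1: 18, 6
Level 2: 35, 2, 5
Level 3: 39, 17, 8, 29, 10
Level 4: 37, 38, 16
Level 5: 21, 32
Level 6: 31
Level 7: 9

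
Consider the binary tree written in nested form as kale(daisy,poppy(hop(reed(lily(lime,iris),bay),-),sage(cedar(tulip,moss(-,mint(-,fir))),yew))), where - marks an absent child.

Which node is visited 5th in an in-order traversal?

In-order visits the left subtree, then the node, then the right subtree.
At kale: go left to daisy.
  daisy is a leaf — visit daisy.
Visit kale.
At kale: go right to poppy.
  At poppy: go left to hop.
    At hop: go left to reed.
      At reed: go left to lily.
        At lily: go left to lime.
          lime is a leaf — visit lime.
        Visit lily.
        At lily: go right to iris.
          iris is a leaf — visit iris.
      Visit reed.
      At reed: go right to bay.
        bay is a leaf — visit bay.
    Visit hop.
    At hop: no right child.
  Visit poppy.
  At poppy: go right to sage.
    At sage: go left to cedar.
      At cedar: go left to tulip.
        tulip is a leaf — visit tulip.
      Visit cedar.
      At cedar: go right to moss.
        At moss: no left child.
        Visit moss.
        At moss: go right to mint.
          At mint: no left child.
          Visit mint.
          At mint: go right to fir.
            fir is a leaf — visit fir.
    Visit sage.
    At sage: go right to yew.
      yew is a leaf — visit yew.
Full in-order sequence: daisy, kale, lime, lily, iris, reed, bay, hop, poppy, tulip, cedar, moss, mint, fir, sage, yew.

iris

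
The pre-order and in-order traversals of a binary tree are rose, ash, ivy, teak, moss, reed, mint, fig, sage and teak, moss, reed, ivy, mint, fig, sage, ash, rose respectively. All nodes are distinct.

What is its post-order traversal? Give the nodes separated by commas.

reed, moss, teak, sage, fig, mint, ivy, ash, rose

The first element of pre-order is the root; it splits in-order into left and right subtrees.
Root rose: left subtree has 8 nodes {teak, moss, reed, ivy, mint, fig, sage, ash}, right has 0 { }.
  Root ash: left subtree has 7 nodes {teak, moss, reed, ivy, mint, fig, sage}, right has 0 { }.
    Root ivy: left subtree has 3 nodes {teak, moss, reed}, right has 3 {mint, fig, sage}.
      Root teak: left subtree has 0 nodes { }, right has 2 {moss, reed}.
        Root moss: left subtree has 0 nodes { }, right has 1 {reed}.
      Root mint: left subtree has 0 nodes { }, right has 2 {fig, sage}.
        Root fig: left subtree has 0 nodes { }, right has 1 {sage}.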